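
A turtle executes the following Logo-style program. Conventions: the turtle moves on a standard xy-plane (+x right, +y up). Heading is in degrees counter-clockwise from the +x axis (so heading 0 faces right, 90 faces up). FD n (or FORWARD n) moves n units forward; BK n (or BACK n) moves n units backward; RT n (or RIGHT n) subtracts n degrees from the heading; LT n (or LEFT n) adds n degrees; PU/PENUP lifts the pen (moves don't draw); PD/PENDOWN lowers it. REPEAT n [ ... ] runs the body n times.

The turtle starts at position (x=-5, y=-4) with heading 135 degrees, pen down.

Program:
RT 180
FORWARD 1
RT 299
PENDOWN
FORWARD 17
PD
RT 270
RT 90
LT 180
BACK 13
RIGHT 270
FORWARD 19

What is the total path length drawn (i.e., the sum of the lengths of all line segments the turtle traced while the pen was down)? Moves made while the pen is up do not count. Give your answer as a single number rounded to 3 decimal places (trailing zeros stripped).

Executing turtle program step by step:
Start: pos=(-5,-4), heading=135, pen down
RT 180: heading 135 -> 315
FD 1: (-5,-4) -> (-4.293,-4.707) [heading=315, draw]
RT 299: heading 315 -> 16
PD: pen down
FD 17: (-4.293,-4.707) -> (12.049,-0.021) [heading=16, draw]
PD: pen down
RT 270: heading 16 -> 106
RT 90: heading 106 -> 16
LT 180: heading 16 -> 196
BK 13: (12.049,-0.021) -> (24.545,3.562) [heading=196, draw]
RT 270: heading 196 -> 286
FD 19: (24.545,3.562) -> (29.782,-14.702) [heading=286, draw]
Final: pos=(29.782,-14.702), heading=286, 4 segment(s) drawn

Segment lengths:
  seg 1: (-5,-4) -> (-4.293,-4.707), length = 1
  seg 2: (-4.293,-4.707) -> (12.049,-0.021), length = 17
  seg 3: (12.049,-0.021) -> (24.545,3.562), length = 13
  seg 4: (24.545,3.562) -> (29.782,-14.702), length = 19
Total = 50

Answer: 50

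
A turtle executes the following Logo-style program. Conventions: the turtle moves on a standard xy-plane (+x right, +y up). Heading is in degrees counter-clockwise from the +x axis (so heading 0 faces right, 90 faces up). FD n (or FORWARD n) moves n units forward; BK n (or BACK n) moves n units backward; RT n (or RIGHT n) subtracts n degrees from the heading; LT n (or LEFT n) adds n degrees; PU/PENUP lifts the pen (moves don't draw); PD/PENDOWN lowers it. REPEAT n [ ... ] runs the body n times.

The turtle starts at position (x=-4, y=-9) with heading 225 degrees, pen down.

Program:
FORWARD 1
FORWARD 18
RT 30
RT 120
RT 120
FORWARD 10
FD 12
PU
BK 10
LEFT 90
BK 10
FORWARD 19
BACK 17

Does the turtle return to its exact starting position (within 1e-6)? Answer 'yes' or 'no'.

Answer: no

Derivation:
Executing turtle program step by step:
Start: pos=(-4,-9), heading=225, pen down
FD 1: (-4,-9) -> (-4.707,-9.707) [heading=225, draw]
FD 18: (-4.707,-9.707) -> (-17.435,-22.435) [heading=225, draw]
RT 30: heading 225 -> 195
RT 120: heading 195 -> 75
RT 120: heading 75 -> 315
FD 10: (-17.435,-22.435) -> (-10.364,-29.506) [heading=315, draw]
FD 12: (-10.364,-29.506) -> (-1.879,-37.991) [heading=315, draw]
PU: pen up
BK 10: (-1.879,-37.991) -> (-8.95,-30.92) [heading=315, move]
LT 90: heading 315 -> 45
BK 10: (-8.95,-30.92) -> (-16.021,-37.991) [heading=45, move]
FD 19: (-16.021,-37.991) -> (-2.586,-24.556) [heading=45, move]
BK 17: (-2.586,-24.556) -> (-14.607,-36.577) [heading=45, move]
Final: pos=(-14.607,-36.577), heading=45, 4 segment(s) drawn

Start position: (-4, -9)
Final position: (-14.607, -36.577)
Distance = 29.547; >= 1e-6 -> NOT closed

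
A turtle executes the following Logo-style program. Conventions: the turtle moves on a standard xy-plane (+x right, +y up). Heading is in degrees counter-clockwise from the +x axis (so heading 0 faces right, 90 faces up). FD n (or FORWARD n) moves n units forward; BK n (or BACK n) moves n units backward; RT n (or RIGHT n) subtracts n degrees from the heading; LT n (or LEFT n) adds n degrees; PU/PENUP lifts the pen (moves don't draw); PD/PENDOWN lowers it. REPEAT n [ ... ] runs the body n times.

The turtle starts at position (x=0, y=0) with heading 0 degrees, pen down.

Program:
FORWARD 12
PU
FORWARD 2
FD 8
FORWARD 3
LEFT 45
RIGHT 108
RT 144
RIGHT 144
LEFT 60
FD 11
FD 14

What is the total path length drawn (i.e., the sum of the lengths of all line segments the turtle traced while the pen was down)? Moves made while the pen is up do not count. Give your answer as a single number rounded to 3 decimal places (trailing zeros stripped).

Executing turtle program step by step:
Start: pos=(0,0), heading=0, pen down
FD 12: (0,0) -> (12,0) [heading=0, draw]
PU: pen up
FD 2: (12,0) -> (14,0) [heading=0, move]
FD 8: (14,0) -> (22,0) [heading=0, move]
FD 3: (22,0) -> (25,0) [heading=0, move]
LT 45: heading 0 -> 45
RT 108: heading 45 -> 297
RT 144: heading 297 -> 153
RT 144: heading 153 -> 9
LT 60: heading 9 -> 69
FD 11: (25,0) -> (28.942,10.269) [heading=69, move]
FD 14: (28.942,10.269) -> (33.959,23.34) [heading=69, move]
Final: pos=(33.959,23.34), heading=69, 1 segment(s) drawn

Segment lengths:
  seg 1: (0,0) -> (12,0), length = 12
Total = 12

Answer: 12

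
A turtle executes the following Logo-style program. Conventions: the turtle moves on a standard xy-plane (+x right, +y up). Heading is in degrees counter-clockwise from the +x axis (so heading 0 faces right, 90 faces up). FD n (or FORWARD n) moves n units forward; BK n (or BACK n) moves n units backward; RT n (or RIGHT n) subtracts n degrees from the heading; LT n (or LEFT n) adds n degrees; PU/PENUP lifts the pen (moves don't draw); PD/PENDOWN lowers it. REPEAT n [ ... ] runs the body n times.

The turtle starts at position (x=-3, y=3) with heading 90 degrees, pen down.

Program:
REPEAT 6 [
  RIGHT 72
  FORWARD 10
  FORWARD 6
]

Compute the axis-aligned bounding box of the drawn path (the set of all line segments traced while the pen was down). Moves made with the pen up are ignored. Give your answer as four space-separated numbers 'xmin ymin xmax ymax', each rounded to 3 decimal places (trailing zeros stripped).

Executing turtle program step by step:
Start: pos=(-3,3), heading=90, pen down
REPEAT 6 [
  -- iteration 1/6 --
  RT 72: heading 90 -> 18
  FD 10: (-3,3) -> (6.511,6.09) [heading=18, draw]
  FD 6: (6.511,6.09) -> (12.217,7.944) [heading=18, draw]
  -- iteration 2/6 --
  RT 72: heading 18 -> 306
  FD 10: (12.217,7.944) -> (18.095,-0.146) [heading=306, draw]
  FD 6: (18.095,-0.146) -> (21.621,-5) [heading=306, draw]
  -- iteration 3/6 --
  RT 72: heading 306 -> 234
  FD 10: (21.621,-5) -> (15.744,-13.09) [heading=234, draw]
  FD 6: (15.744,-13.09) -> (12.217,-17.944) [heading=234, draw]
  -- iteration 4/6 --
  RT 72: heading 234 -> 162
  FD 10: (12.217,-17.944) -> (2.706,-14.854) [heading=162, draw]
  FD 6: (2.706,-14.854) -> (-3,-13) [heading=162, draw]
  -- iteration 5/6 --
  RT 72: heading 162 -> 90
  FD 10: (-3,-13) -> (-3,-3) [heading=90, draw]
  FD 6: (-3,-3) -> (-3,3) [heading=90, draw]
  -- iteration 6/6 --
  RT 72: heading 90 -> 18
  FD 10: (-3,3) -> (6.511,6.09) [heading=18, draw]
  FD 6: (6.511,6.09) -> (12.217,7.944) [heading=18, draw]
]
Final: pos=(12.217,7.944), heading=18, 12 segment(s) drawn

Segment endpoints: x in {-3, -3, -3, -3, 2.706, 6.511, 6.511, 12.217, 12.217, 12.217, 15.744, 18.095, 21.621}, y in {-17.944, -14.854, -13.09, -13, -5, -3, -0.146, 3, 3, 6.09, 6.09, 7.944, 7.944}
xmin=-3, ymin=-17.944, xmax=21.621, ymax=7.944

Answer: -3 -17.944 21.621 7.944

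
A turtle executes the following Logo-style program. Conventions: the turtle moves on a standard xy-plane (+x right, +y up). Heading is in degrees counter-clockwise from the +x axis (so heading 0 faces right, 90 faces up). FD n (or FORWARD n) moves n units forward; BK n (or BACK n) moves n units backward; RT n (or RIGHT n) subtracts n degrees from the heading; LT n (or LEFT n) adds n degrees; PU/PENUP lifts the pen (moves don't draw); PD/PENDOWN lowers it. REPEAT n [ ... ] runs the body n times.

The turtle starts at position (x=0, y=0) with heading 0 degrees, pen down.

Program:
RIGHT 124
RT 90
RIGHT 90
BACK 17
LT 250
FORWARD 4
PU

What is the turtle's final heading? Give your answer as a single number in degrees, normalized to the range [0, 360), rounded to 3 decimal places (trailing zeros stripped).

Executing turtle program step by step:
Start: pos=(0,0), heading=0, pen down
RT 124: heading 0 -> 236
RT 90: heading 236 -> 146
RT 90: heading 146 -> 56
BK 17: (0,0) -> (-9.506,-14.094) [heading=56, draw]
LT 250: heading 56 -> 306
FD 4: (-9.506,-14.094) -> (-7.155,-17.33) [heading=306, draw]
PU: pen up
Final: pos=(-7.155,-17.33), heading=306, 2 segment(s) drawn

Answer: 306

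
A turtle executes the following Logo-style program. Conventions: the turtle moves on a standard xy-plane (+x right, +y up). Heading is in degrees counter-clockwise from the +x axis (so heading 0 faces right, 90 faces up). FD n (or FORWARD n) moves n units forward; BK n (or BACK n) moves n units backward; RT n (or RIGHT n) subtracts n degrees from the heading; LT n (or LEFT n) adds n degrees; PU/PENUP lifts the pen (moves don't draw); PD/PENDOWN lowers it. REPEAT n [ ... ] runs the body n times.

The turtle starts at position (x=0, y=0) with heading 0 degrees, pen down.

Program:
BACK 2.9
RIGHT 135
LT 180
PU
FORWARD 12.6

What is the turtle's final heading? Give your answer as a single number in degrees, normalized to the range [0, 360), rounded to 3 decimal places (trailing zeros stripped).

Executing turtle program step by step:
Start: pos=(0,0), heading=0, pen down
BK 2.9: (0,0) -> (-2.9,0) [heading=0, draw]
RT 135: heading 0 -> 225
LT 180: heading 225 -> 45
PU: pen up
FD 12.6: (-2.9,0) -> (6.01,8.91) [heading=45, move]
Final: pos=(6.01,8.91), heading=45, 1 segment(s) drawn

Answer: 45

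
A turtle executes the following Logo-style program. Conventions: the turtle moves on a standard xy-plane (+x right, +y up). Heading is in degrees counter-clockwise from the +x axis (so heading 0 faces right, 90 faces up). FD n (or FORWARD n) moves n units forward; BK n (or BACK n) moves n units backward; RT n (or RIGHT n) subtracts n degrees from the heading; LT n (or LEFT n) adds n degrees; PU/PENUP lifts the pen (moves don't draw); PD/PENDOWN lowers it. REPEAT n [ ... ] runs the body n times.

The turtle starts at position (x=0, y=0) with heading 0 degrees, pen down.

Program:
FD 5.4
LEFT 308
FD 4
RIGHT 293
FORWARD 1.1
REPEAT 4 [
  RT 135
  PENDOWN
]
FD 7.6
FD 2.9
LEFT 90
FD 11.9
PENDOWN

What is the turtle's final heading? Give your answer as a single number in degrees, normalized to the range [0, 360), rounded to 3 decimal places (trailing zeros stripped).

Executing turtle program step by step:
Start: pos=(0,0), heading=0, pen down
FD 5.4: (0,0) -> (5.4,0) [heading=0, draw]
LT 308: heading 0 -> 308
FD 4: (5.4,0) -> (7.863,-3.152) [heading=308, draw]
RT 293: heading 308 -> 15
FD 1.1: (7.863,-3.152) -> (8.925,-2.867) [heading=15, draw]
REPEAT 4 [
  -- iteration 1/4 --
  RT 135: heading 15 -> 240
  PD: pen down
  -- iteration 2/4 --
  RT 135: heading 240 -> 105
  PD: pen down
  -- iteration 3/4 --
  RT 135: heading 105 -> 330
  PD: pen down
  -- iteration 4/4 --
  RT 135: heading 330 -> 195
  PD: pen down
]
FD 7.6: (8.925,-2.867) -> (1.584,-4.834) [heading=195, draw]
FD 2.9: (1.584,-4.834) -> (-1.217,-5.585) [heading=195, draw]
LT 90: heading 195 -> 285
FD 11.9: (-1.217,-5.585) -> (1.863,-17.079) [heading=285, draw]
PD: pen down
Final: pos=(1.863,-17.079), heading=285, 6 segment(s) drawn

Answer: 285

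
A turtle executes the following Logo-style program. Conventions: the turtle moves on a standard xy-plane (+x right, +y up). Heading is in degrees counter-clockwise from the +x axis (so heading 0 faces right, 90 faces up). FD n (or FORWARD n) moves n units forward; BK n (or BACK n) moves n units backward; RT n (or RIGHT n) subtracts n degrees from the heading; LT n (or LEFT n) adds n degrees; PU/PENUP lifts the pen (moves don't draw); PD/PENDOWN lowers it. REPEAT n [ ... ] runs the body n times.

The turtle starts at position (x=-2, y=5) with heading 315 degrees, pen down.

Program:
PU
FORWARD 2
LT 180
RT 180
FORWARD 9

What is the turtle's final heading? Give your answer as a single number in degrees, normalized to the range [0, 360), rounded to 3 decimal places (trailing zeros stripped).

Executing turtle program step by step:
Start: pos=(-2,5), heading=315, pen down
PU: pen up
FD 2: (-2,5) -> (-0.586,3.586) [heading=315, move]
LT 180: heading 315 -> 135
RT 180: heading 135 -> 315
FD 9: (-0.586,3.586) -> (5.778,-2.778) [heading=315, move]
Final: pos=(5.778,-2.778), heading=315, 0 segment(s) drawn

Answer: 315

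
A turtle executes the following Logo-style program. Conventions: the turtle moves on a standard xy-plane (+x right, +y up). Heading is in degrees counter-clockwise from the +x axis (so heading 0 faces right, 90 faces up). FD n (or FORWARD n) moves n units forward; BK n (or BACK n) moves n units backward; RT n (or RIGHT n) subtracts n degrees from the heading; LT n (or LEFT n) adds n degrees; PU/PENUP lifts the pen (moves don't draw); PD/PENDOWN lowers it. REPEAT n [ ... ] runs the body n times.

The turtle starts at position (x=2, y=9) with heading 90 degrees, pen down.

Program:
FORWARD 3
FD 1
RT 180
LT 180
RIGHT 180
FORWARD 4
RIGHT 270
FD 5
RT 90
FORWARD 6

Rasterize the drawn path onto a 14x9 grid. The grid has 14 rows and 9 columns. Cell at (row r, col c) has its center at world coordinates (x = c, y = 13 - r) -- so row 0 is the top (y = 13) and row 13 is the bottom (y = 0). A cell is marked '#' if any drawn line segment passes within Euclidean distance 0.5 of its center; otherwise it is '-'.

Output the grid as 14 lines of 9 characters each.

Segment 0: (2,9) -> (2,12)
Segment 1: (2,12) -> (2,13)
Segment 2: (2,13) -> (2,9)
Segment 3: (2,9) -> (7,9)
Segment 4: (7,9) -> (7,3)

Answer: --#------
--#------
--#------
--#------
--######-
-------#-
-------#-
-------#-
-------#-
-------#-
-------#-
---------
---------
---------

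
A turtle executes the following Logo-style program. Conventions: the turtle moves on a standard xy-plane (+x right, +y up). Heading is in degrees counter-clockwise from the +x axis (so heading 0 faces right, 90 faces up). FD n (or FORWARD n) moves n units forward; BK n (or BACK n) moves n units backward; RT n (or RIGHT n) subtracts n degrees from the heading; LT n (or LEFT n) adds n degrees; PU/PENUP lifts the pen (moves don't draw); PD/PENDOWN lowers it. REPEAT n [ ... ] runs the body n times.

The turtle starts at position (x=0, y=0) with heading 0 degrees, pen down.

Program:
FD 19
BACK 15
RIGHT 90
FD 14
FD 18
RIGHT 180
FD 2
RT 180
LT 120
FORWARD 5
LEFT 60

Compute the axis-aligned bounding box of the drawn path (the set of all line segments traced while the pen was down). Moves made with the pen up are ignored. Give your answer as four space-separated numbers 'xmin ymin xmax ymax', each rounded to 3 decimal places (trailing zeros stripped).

Answer: 0 -32 19 0

Derivation:
Executing turtle program step by step:
Start: pos=(0,0), heading=0, pen down
FD 19: (0,0) -> (19,0) [heading=0, draw]
BK 15: (19,0) -> (4,0) [heading=0, draw]
RT 90: heading 0 -> 270
FD 14: (4,0) -> (4,-14) [heading=270, draw]
FD 18: (4,-14) -> (4,-32) [heading=270, draw]
RT 180: heading 270 -> 90
FD 2: (4,-32) -> (4,-30) [heading=90, draw]
RT 180: heading 90 -> 270
LT 120: heading 270 -> 30
FD 5: (4,-30) -> (8.33,-27.5) [heading=30, draw]
LT 60: heading 30 -> 90
Final: pos=(8.33,-27.5), heading=90, 6 segment(s) drawn

Segment endpoints: x in {0, 4, 4, 4, 8.33, 19}, y in {-32, -30, -27.5, -14, 0}
xmin=0, ymin=-32, xmax=19, ymax=0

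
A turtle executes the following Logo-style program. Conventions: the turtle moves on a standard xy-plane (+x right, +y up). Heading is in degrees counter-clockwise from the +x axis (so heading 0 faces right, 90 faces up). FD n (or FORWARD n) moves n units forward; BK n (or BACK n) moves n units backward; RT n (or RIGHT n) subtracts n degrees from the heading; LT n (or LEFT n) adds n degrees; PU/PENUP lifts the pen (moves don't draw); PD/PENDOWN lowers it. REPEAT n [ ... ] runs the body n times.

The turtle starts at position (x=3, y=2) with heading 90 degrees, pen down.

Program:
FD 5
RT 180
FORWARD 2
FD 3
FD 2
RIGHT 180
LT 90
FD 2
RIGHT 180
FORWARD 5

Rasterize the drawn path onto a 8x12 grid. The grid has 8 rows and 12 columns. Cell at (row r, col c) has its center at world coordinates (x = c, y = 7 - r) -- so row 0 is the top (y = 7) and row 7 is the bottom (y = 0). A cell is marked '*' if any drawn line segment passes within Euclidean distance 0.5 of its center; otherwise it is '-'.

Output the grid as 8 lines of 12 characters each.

Segment 0: (3,2) -> (3,7)
Segment 1: (3,7) -> (3,5)
Segment 2: (3,5) -> (3,2)
Segment 3: (3,2) -> (3,0)
Segment 4: (3,0) -> (1,-0)
Segment 5: (1,-0) -> (6,0)

Answer: ---*--------
---*--------
---*--------
---*--------
---*--------
---*--------
---*--------
-******-----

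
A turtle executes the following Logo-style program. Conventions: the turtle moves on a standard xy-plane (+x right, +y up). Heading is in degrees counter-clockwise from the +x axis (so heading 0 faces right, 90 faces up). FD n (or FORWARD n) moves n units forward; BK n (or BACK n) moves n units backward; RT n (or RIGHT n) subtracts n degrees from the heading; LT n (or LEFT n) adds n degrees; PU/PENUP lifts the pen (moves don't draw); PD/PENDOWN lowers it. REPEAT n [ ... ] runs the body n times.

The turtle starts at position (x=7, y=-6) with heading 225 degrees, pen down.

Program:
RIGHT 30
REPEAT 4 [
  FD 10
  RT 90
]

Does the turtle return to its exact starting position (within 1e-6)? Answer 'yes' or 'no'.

Executing turtle program step by step:
Start: pos=(7,-6), heading=225, pen down
RT 30: heading 225 -> 195
REPEAT 4 [
  -- iteration 1/4 --
  FD 10: (7,-6) -> (-2.659,-8.588) [heading=195, draw]
  RT 90: heading 195 -> 105
  -- iteration 2/4 --
  FD 10: (-2.659,-8.588) -> (-5.247,1.071) [heading=105, draw]
  RT 90: heading 105 -> 15
  -- iteration 3/4 --
  FD 10: (-5.247,1.071) -> (4.412,3.659) [heading=15, draw]
  RT 90: heading 15 -> 285
  -- iteration 4/4 --
  FD 10: (4.412,3.659) -> (7,-6) [heading=285, draw]
  RT 90: heading 285 -> 195
]
Final: pos=(7,-6), heading=195, 4 segment(s) drawn

Start position: (7, -6)
Final position: (7, -6)
Distance = 0; < 1e-6 -> CLOSED

Answer: yes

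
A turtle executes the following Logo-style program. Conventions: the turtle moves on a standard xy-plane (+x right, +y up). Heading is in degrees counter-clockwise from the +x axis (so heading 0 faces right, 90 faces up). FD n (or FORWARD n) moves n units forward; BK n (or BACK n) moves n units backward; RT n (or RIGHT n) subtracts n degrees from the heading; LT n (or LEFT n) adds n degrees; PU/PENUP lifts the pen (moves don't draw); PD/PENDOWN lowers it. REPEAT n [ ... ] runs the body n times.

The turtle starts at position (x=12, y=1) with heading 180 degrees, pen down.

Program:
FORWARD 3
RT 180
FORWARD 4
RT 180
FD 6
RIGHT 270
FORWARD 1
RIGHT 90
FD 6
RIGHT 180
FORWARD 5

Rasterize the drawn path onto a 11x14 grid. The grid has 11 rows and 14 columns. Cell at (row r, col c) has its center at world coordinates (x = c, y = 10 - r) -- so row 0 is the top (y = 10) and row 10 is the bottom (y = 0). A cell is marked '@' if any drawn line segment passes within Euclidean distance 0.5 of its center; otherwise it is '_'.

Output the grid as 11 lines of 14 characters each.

Segment 0: (12,1) -> (9,1)
Segment 1: (9,1) -> (13,1)
Segment 2: (13,1) -> (7,1)
Segment 3: (7,1) -> (7,-0)
Segment 4: (7,-0) -> (1,-0)
Segment 5: (1,-0) -> (6,-0)

Answer: ______________
______________
______________
______________
______________
______________
______________
______________
______________
_______@@@@@@@
_@@@@@@@______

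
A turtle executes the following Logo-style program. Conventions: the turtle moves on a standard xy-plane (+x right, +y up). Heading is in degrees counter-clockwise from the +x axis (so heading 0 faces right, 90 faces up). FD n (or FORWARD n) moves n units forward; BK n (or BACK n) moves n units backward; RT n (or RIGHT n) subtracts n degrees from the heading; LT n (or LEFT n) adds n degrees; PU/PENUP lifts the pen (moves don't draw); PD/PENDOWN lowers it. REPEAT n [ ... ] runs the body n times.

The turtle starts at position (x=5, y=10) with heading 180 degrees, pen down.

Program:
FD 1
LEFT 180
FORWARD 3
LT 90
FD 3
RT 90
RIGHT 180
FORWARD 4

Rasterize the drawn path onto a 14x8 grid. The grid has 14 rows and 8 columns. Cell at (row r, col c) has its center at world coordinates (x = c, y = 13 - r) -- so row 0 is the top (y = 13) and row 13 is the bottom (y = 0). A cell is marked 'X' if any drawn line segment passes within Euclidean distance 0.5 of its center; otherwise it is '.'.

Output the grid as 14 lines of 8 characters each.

Segment 0: (5,10) -> (4,10)
Segment 1: (4,10) -> (7,10)
Segment 2: (7,10) -> (7,13)
Segment 3: (7,13) -> (3,13)

Answer: ...XXXXX
.......X
.......X
....XXXX
........
........
........
........
........
........
........
........
........
........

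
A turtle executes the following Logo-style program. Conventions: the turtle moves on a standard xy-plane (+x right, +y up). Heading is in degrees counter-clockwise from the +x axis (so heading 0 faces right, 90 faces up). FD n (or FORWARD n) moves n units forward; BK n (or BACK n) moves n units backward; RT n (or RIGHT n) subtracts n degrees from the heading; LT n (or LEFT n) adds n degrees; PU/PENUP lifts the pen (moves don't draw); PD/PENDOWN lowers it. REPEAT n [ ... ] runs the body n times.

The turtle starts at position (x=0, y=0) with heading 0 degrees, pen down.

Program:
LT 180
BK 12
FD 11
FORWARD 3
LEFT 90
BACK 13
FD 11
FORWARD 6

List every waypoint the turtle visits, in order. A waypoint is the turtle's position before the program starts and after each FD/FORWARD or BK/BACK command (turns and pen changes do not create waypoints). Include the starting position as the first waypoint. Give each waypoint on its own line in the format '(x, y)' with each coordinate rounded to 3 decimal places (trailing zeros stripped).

Answer: (0, 0)
(12, 0)
(1, 0)
(-2, 0)
(-2, 13)
(-2, 2)
(-2, -4)

Derivation:
Executing turtle program step by step:
Start: pos=(0,0), heading=0, pen down
LT 180: heading 0 -> 180
BK 12: (0,0) -> (12,0) [heading=180, draw]
FD 11: (12,0) -> (1,0) [heading=180, draw]
FD 3: (1,0) -> (-2,0) [heading=180, draw]
LT 90: heading 180 -> 270
BK 13: (-2,0) -> (-2,13) [heading=270, draw]
FD 11: (-2,13) -> (-2,2) [heading=270, draw]
FD 6: (-2,2) -> (-2,-4) [heading=270, draw]
Final: pos=(-2,-4), heading=270, 6 segment(s) drawn
Waypoints (7 total):
(0, 0)
(12, 0)
(1, 0)
(-2, 0)
(-2, 13)
(-2, 2)
(-2, -4)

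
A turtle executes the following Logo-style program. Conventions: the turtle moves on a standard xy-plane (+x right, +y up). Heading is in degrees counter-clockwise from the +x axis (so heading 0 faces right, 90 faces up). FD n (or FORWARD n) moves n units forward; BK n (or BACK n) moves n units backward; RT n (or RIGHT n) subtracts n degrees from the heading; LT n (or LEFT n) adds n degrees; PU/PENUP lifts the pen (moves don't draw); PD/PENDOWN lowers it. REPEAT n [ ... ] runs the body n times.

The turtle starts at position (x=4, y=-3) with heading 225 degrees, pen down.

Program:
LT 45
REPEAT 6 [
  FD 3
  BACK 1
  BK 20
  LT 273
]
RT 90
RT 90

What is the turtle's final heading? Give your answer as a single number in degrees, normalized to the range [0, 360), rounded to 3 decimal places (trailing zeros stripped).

Answer: 288

Derivation:
Executing turtle program step by step:
Start: pos=(4,-3), heading=225, pen down
LT 45: heading 225 -> 270
REPEAT 6 [
  -- iteration 1/6 --
  FD 3: (4,-3) -> (4,-6) [heading=270, draw]
  BK 1: (4,-6) -> (4,-5) [heading=270, draw]
  BK 20: (4,-5) -> (4,15) [heading=270, draw]
  LT 273: heading 270 -> 183
  -- iteration 2/6 --
  FD 3: (4,15) -> (1.004,14.843) [heading=183, draw]
  BK 1: (1.004,14.843) -> (2.003,14.895) [heading=183, draw]
  BK 20: (2.003,14.895) -> (21.975,15.942) [heading=183, draw]
  LT 273: heading 183 -> 96
  -- iteration 3/6 --
  FD 3: (21.975,15.942) -> (21.662,18.926) [heading=96, draw]
  BK 1: (21.662,18.926) -> (21.766,17.931) [heading=96, draw]
  BK 20: (21.766,17.931) -> (23.857,-1.959) [heading=96, draw]
  LT 273: heading 96 -> 9
  -- iteration 4/6 --
  FD 3: (23.857,-1.959) -> (26.82,-1.49) [heading=9, draw]
  BK 1: (26.82,-1.49) -> (25.832,-1.646) [heading=9, draw]
  BK 20: (25.832,-1.646) -> (6.078,-4.775) [heading=9, draw]
  LT 273: heading 9 -> 282
  -- iteration 5/6 --
  FD 3: (6.078,-4.775) -> (6.702,-7.71) [heading=282, draw]
  BK 1: (6.702,-7.71) -> (6.494,-6.731) [heading=282, draw]
  BK 20: (6.494,-6.731) -> (2.336,12.831) [heading=282, draw]
  LT 273: heading 282 -> 195
  -- iteration 6/6 --
  FD 3: (2.336,12.831) -> (-0.562,12.055) [heading=195, draw]
  BK 1: (-0.562,12.055) -> (0.404,12.314) [heading=195, draw]
  BK 20: (0.404,12.314) -> (19.723,17.49) [heading=195, draw]
  LT 273: heading 195 -> 108
]
RT 90: heading 108 -> 18
RT 90: heading 18 -> 288
Final: pos=(19.723,17.49), heading=288, 18 segment(s) drawn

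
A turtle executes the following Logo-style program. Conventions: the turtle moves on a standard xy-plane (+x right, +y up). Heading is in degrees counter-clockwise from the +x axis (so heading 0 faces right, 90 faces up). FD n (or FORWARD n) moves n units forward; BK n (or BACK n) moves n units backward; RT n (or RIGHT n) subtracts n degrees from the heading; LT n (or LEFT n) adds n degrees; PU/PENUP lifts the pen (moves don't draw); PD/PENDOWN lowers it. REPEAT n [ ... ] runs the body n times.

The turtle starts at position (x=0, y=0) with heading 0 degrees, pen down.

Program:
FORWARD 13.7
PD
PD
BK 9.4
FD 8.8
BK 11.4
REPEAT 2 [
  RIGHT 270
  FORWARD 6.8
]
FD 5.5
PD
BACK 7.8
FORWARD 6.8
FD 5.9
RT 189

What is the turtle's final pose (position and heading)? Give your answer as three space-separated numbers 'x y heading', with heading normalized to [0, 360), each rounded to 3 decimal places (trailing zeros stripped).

Answer: -15.5 6.8 351

Derivation:
Executing turtle program step by step:
Start: pos=(0,0), heading=0, pen down
FD 13.7: (0,0) -> (13.7,0) [heading=0, draw]
PD: pen down
PD: pen down
BK 9.4: (13.7,0) -> (4.3,0) [heading=0, draw]
FD 8.8: (4.3,0) -> (13.1,0) [heading=0, draw]
BK 11.4: (13.1,0) -> (1.7,0) [heading=0, draw]
REPEAT 2 [
  -- iteration 1/2 --
  RT 270: heading 0 -> 90
  FD 6.8: (1.7,0) -> (1.7,6.8) [heading=90, draw]
  -- iteration 2/2 --
  RT 270: heading 90 -> 180
  FD 6.8: (1.7,6.8) -> (-5.1,6.8) [heading=180, draw]
]
FD 5.5: (-5.1,6.8) -> (-10.6,6.8) [heading=180, draw]
PD: pen down
BK 7.8: (-10.6,6.8) -> (-2.8,6.8) [heading=180, draw]
FD 6.8: (-2.8,6.8) -> (-9.6,6.8) [heading=180, draw]
FD 5.9: (-9.6,6.8) -> (-15.5,6.8) [heading=180, draw]
RT 189: heading 180 -> 351
Final: pos=(-15.5,6.8), heading=351, 10 segment(s) drawn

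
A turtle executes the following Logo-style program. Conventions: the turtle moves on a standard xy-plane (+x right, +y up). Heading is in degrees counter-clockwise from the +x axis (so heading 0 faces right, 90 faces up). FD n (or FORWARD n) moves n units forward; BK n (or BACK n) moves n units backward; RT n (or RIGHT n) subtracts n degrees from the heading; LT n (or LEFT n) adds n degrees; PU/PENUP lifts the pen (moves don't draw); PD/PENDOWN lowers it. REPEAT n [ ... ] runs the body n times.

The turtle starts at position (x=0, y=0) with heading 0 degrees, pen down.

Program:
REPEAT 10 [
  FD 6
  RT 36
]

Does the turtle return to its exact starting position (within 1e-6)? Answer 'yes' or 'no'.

Executing turtle program step by step:
Start: pos=(0,0), heading=0, pen down
REPEAT 10 [
  -- iteration 1/10 --
  FD 6: (0,0) -> (6,0) [heading=0, draw]
  RT 36: heading 0 -> 324
  -- iteration 2/10 --
  FD 6: (6,0) -> (10.854,-3.527) [heading=324, draw]
  RT 36: heading 324 -> 288
  -- iteration 3/10 --
  FD 6: (10.854,-3.527) -> (12.708,-9.233) [heading=288, draw]
  RT 36: heading 288 -> 252
  -- iteration 4/10 --
  FD 6: (12.708,-9.233) -> (10.854,-14.939) [heading=252, draw]
  RT 36: heading 252 -> 216
  -- iteration 5/10 --
  FD 6: (10.854,-14.939) -> (6,-18.466) [heading=216, draw]
  RT 36: heading 216 -> 180
  -- iteration 6/10 --
  FD 6: (6,-18.466) -> (0,-18.466) [heading=180, draw]
  RT 36: heading 180 -> 144
  -- iteration 7/10 --
  FD 6: (0,-18.466) -> (-4.854,-14.939) [heading=144, draw]
  RT 36: heading 144 -> 108
  -- iteration 8/10 --
  FD 6: (-4.854,-14.939) -> (-6.708,-9.233) [heading=108, draw]
  RT 36: heading 108 -> 72
  -- iteration 9/10 --
  FD 6: (-6.708,-9.233) -> (-4.854,-3.527) [heading=72, draw]
  RT 36: heading 72 -> 36
  -- iteration 10/10 --
  FD 6: (-4.854,-3.527) -> (0,0) [heading=36, draw]
  RT 36: heading 36 -> 0
]
Final: pos=(0,0), heading=0, 10 segment(s) drawn

Start position: (0, 0)
Final position: (0, 0)
Distance = 0; < 1e-6 -> CLOSED

Answer: yes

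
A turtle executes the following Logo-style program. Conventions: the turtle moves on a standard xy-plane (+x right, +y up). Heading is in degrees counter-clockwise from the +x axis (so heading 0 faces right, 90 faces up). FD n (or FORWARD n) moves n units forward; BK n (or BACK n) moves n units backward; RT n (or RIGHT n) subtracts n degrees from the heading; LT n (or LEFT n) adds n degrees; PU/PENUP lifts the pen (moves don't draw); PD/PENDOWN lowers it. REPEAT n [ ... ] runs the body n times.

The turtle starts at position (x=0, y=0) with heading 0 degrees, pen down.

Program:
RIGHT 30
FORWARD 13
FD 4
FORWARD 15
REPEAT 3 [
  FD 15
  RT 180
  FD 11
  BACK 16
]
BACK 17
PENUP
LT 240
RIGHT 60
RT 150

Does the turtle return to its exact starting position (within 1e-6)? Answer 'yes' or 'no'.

Answer: no

Derivation:
Executing turtle program step by step:
Start: pos=(0,0), heading=0, pen down
RT 30: heading 0 -> 330
FD 13: (0,0) -> (11.258,-6.5) [heading=330, draw]
FD 4: (11.258,-6.5) -> (14.722,-8.5) [heading=330, draw]
FD 15: (14.722,-8.5) -> (27.713,-16) [heading=330, draw]
REPEAT 3 [
  -- iteration 1/3 --
  FD 15: (27.713,-16) -> (40.703,-23.5) [heading=330, draw]
  RT 180: heading 330 -> 150
  FD 11: (40.703,-23.5) -> (31.177,-18) [heading=150, draw]
  BK 16: (31.177,-18) -> (45.033,-26) [heading=150, draw]
  -- iteration 2/3 --
  FD 15: (45.033,-26) -> (32.043,-18.5) [heading=150, draw]
  RT 180: heading 150 -> 330
  FD 11: (32.043,-18.5) -> (41.569,-24) [heading=330, draw]
  BK 16: (41.569,-24) -> (27.713,-16) [heading=330, draw]
  -- iteration 3/3 --
  FD 15: (27.713,-16) -> (40.703,-23.5) [heading=330, draw]
  RT 180: heading 330 -> 150
  FD 11: (40.703,-23.5) -> (31.177,-18) [heading=150, draw]
  BK 16: (31.177,-18) -> (45.033,-26) [heading=150, draw]
]
BK 17: (45.033,-26) -> (59.756,-34.5) [heading=150, draw]
PU: pen up
LT 240: heading 150 -> 30
RT 60: heading 30 -> 330
RT 150: heading 330 -> 180
Final: pos=(59.756,-34.5), heading=180, 13 segment(s) drawn

Start position: (0, 0)
Final position: (59.756, -34.5)
Distance = 69; >= 1e-6 -> NOT closed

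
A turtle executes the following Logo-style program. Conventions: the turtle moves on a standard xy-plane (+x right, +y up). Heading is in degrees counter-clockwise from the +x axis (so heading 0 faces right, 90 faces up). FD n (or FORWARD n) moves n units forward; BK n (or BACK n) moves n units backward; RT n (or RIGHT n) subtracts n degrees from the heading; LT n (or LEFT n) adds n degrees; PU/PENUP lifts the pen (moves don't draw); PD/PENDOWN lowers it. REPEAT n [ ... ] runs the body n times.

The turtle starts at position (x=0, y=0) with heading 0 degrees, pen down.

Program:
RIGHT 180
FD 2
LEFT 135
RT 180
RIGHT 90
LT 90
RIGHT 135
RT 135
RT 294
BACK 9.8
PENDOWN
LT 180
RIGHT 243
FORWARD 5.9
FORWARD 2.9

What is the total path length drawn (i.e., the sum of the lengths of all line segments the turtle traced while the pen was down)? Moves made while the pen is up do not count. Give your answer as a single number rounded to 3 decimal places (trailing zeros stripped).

Answer: 20.6

Derivation:
Executing turtle program step by step:
Start: pos=(0,0), heading=0, pen down
RT 180: heading 0 -> 180
FD 2: (0,0) -> (-2,0) [heading=180, draw]
LT 135: heading 180 -> 315
RT 180: heading 315 -> 135
RT 90: heading 135 -> 45
LT 90: heading 45 -> 135
RT 135: heading 135 -> 0
RT 135: heading 0 -> 225
RT 294: heading 225 -> 291
BK 9.8: (-2,0) -> (-5.512,9.149) [heading=291, draw]
PD: pen down
LT 180: heading 291 -> 111
RT 243: heading 111 -> 228
FD 5.9: (-5.512,9.149) -> (-9.46,4.765) [heading=228, draw]
FD 2.9: (-9.46,4.765) -> (-11.4,2.609) [heading=228, draw]
Final: pos=(-11.4,2.609), heading=228, 4 segment(s) drawn

Segment lengths:
  seg 1: (0,0) -> (-2,0), length = 2
  seg 2: (-2,0) -> (-5.512,9.149), length = 9.8
  seg 3: (-5.512,9.149) -> (-9.46,4.765), length = 5.9
  seg 4: (-9.46,4.765) -> (-11.4,2.609), length = 2.9
Total = 20.6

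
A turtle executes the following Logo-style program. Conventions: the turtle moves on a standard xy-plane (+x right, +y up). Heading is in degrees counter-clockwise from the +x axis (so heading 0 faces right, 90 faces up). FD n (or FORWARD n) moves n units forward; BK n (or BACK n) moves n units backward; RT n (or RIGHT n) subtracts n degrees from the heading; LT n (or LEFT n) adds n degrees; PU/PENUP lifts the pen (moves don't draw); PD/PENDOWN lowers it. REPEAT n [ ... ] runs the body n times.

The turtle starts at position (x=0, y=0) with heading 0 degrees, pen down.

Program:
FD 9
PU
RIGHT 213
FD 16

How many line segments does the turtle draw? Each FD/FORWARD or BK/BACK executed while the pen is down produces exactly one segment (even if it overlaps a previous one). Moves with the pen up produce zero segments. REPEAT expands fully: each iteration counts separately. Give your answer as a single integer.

Answer: 1

Derivation:
Executing turtle program step by step:
Start: pos=(0,0), heading=0, pen down
FD 9: (0,0) -> (9,0) [heading=0, draw]
PU: pen up
RT 213: heading 0 -> 147
FD 16: (9,0) -> (-4.419,8.714) [heading=147, move]
Final: pos=(-4.419,8.714), heading=147, 1 segment(s) drawn
Segments drawn: 1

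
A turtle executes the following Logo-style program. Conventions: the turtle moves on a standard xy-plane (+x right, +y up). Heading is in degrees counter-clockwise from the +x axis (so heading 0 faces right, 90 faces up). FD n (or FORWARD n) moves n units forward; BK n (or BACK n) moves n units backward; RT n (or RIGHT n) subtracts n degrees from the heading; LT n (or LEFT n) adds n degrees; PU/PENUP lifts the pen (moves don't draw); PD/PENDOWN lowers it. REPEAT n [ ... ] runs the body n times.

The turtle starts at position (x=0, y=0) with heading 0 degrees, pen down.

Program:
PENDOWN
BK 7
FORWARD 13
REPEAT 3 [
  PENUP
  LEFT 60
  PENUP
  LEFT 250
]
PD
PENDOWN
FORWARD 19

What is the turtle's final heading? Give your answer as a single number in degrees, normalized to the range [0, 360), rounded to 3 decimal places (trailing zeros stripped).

Answer: 210

Derivation:
Executing turtle program step by step:
Start: pos=(0,0), heading=0, pen down
PD: pen down
BK 7: (0,0) -> (-7,0) [heading=0, draw]
FD 13: (-7,0) -> (6,0) [heading=0, draw]
REPEAT 3 [
  -- iteration 1/3 --
  PU: pen up
  LT 60: heading 0 -> 60
  PU: pen up
  LT 250: heading 60 -> 310
  -- iteration 2/3 --
  PU: pen up
  LT 60: heading 310 -> 10
  PU: pen up
  LT 250: heading 10 -> 260
  -- iteration 3/3 --
  PU: pen up
  LT 60: heading 260 -> 320
  PU: pen up
  LT 250: heading 320 -> 210
]
PD: pen down
PD: pen down
FD 19: (6,0) -> (-10.454,-9.5) [heading=210, draw]
Final: pos=(-10.454,-9.5), heading=210, 3 segment(s) drawn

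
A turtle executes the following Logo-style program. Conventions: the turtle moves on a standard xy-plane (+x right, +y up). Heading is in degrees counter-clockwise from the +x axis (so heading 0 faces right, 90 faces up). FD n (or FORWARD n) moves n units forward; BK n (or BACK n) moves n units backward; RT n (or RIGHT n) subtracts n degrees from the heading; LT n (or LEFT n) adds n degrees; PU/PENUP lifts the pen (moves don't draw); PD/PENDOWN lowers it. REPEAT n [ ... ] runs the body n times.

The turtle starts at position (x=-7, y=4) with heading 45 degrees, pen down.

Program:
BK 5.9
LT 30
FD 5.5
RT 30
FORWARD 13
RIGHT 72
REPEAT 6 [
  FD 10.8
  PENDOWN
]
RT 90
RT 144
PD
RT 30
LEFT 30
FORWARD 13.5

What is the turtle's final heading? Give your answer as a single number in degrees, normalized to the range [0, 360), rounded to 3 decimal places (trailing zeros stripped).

Executing turtle program step by step:
Start: pos=(-7,4), heading=45, pen down
BK 5.9: (-7,4) -> (-11.172,-0.172) [heading=45, draw]
LT 30: heading 45 -> 75
FD 5.5: (-11.172,-0.172) -> (-9.748,5.141) [heading=75, draw]
RT 30: heading 75 -> 45
FD 13: (-9.748,5.141) -> (-0.556,14.333) [heading=45, draw]
RT 72: heading 45 -> 333
REPEAT 6 [
  -- iteration 1/6 --
  FD 10.8: (-0.556,14.333) -> (9.067,9.43) [heading=333, draw]
  PD: pen down
  -- iteration 2/6 --
  FD 10.8: (9.067,9.43) -> (18.69,4.527) [heading=333, draw]
  PD: pen down
  -- iteration 3/6 --
  FD 10.8: (18.69,4.527) -> (28.313,-0.376) [heading=333, draw]
  PD: pen down
  -- iteration 4/6 --
  FD 10.8: (28.313,-0.376) -> (37.935,-5.279) [heading=333, draw]
  PD: pen down
  -- iteration 5/6 --
  FD 10.8: (37.935,-5.279) -> (47.558,-10.182) [heading=333, draw]
  PD: pen down
  -- iteration 6/6 --
  FD 10.8: (47.558,-10.182) -> (57.181,-15.086) [heading=333, draw]
  PD: pen down
]
RT 90: heading 333 -> 243
RT 144: heading 243 -> 99
PD: pen down
RT 30: heading 99 -> 69
LT 30: heading 69 -> 99
FD 13.5: (57.181,-15.086) -> (55.069,-1.752) [heading=99, draw]
Final: pos=(55.069,-1.752), heading=99, 10 segment(s) drawn

Answer: 99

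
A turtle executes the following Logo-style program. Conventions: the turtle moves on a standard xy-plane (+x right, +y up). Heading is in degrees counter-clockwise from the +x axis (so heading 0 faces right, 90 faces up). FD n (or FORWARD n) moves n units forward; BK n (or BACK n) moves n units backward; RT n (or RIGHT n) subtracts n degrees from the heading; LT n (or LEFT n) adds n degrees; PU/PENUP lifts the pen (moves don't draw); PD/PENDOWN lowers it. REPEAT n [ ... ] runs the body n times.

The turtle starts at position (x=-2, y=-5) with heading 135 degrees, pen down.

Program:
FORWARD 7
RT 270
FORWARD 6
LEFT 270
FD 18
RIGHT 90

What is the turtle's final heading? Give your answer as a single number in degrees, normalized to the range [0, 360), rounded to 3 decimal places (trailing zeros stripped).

Answer: 45

Derivation:
Executing turtle program step by step:
Start: pos=(-2,-5), heading=135, pen down
FD 7: (-2,-5) -> (-6.95,-0.05) [heading=135, draw]
RT 270: heading 135 -> 225
FD 6: (-6.95,-0.05) -> (-11.192,-4.293) [heading=225, draw]
LT 270: heading 225 -> 135
FD 18: (-11.192,-4.293) -> (-23.92,8.435) [heading=135, draw]
RT 90: heading 135 -> 45
Final: pos=(-23.92,8.435), heading=45, 3 segment(s) drawn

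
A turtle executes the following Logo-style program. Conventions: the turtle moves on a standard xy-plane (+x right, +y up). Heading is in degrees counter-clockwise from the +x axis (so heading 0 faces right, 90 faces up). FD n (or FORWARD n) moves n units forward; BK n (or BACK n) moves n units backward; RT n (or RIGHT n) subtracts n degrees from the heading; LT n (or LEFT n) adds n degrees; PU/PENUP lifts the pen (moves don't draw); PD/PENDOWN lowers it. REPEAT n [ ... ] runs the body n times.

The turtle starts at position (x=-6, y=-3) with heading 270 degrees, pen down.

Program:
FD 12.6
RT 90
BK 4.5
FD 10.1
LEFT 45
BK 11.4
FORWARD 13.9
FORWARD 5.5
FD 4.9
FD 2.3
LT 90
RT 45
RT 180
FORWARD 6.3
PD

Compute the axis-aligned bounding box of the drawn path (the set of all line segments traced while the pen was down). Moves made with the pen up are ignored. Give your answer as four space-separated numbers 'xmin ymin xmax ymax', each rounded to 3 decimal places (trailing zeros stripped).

Executing turtle program step by step:
Start: pos=(-6,-3), heading=270, pen down
FD 12.6: (-6,-3) -> (-6,-15.6) [heading=270, draw]
RT 90: heading 270 -> 180
BK 4.5: (-6,-15.6) -> (-1.5,-15.6) [heading=180, draw]
FD 10.1: (-1.5,-15.6) -> (-11.6,-15.6) [heading=180, draw]
LT 45: heading 180 -> 225
BK 11.4: (-11.6,-15.6) -> (-3.539,-7.539) [heading=225, draw]
FD 13.9: (-3.539,-7.539) -> (-13.368,-17.368) [heading=225, draw]
FD 5.5: (-13.368,-17.368) -> (-17.257,-21.257) [heading=225, draw]
FD 4.9: (-17.257,-21.257) -> (-20.722,-24.722) [heading=225, draw]
FD 2.3: (-20.722,-24.722) -> (-22.348,-26.348) [heading=225, draw]
LT 90: heading 225 -> 315
RT 45: heading 315 -> 270
RT 180: heading 270 -> 90
FD 6.3: (-22.348,-26.348) -> (-22.348,-20.048) [heading=90, draw]
PD: pen down
Final: pos=(-22.348,-20.048), heading=90, 9 segment(s) drawn

Segment endpoints: x in {-22.348, -20.722, -17.257, -13.368, -11.6, -6, -6, -3.539, -1.5}, y in {-26.348, -24.722, -21.257, -20.048, -17.368, -15.6, -15.6, -7.539, -3}
xmin=-22.348, ymin=-26.348, xmax=-1.5, ymax=-3

Answer: -22.348 -26.348 -1.5 -3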